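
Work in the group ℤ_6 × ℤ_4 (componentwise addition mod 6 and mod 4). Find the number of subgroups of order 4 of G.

3

|G| = 24 and 4 | 24, so subgroups of order 4 are possible by Lagrange.
The subgroups of order 4 are: {(0,0), (0,1), (0,2), (0,3)}; {(0,0), (0,2), (3,0), (3,2)}; {(0,0), (0,2), (3,1), (3,3)}.
So G has 3 subgroups of order 4.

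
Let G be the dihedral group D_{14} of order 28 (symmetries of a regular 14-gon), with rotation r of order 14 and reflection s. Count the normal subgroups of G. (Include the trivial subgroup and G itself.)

G has 28 subgroups. Checking conjugation-invariance by order — order 1: 1/1 normal; order 2: 1/15 normal; order 4: 0/7 normal; order 7: 1/1 normal; order 14: 3/3 normal; order 28: 1/1 normal.
Total normal subgroups: 7.

7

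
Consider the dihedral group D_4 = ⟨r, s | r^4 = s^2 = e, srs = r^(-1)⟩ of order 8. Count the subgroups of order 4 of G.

|G| = 8 and 4 | 8, so subgroups of order 4 are possible by Lagrange.
The subgroups of order 4 are: {e, r, r^2, r^3}; {e, r^2, s, r^2s}; {e, r^2, rs, r^3s}.
So G has 3 subgroups of order 4.

3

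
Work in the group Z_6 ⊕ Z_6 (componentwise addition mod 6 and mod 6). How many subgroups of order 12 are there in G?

4

|G| = 36 and 12 | 36, so subgroups of order 12 are possible by Lagrange.
The subgroups of order 12 are: {(0,0), (0,1), (0,2), (0,3), (0,4), (0,5), (3,0), (3,1), (3,2), (3,3), (3,4), (3,5)}; {(0,0), (0,3), (1,0), (1,3), (2,0), (2,3), (3,0), (3,3), (4,0), (4,3), (5,0), (5,3)}; {(0,0), (0,3), (1,1), (1,4), (2,2), (2,5), (3,0), (3,3), (4,1), (4,4), (5,2), (5,5)}; {(0,0), (0,3), (1,2), (1,5), (2,1), (2,4), (3,0), (3,3), (4,2), (4,5), (5,1), (5,4)}.
So G has 4 subgroups of order 12.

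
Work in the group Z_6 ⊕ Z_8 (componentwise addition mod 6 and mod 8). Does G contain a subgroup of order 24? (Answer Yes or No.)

24 | 48. A subgroup of order 24 is {(0,0), (0,1), (0,2), (0,3), (0,4), (0,5), (0,6), (0,7), (2,0), (2,1), (2,2), (2,3), (2,4), (2,5), (2,6), (2,7), (4,0), (4,1), (4,2), (4,3), (4,4), (4,5), (4,6), (4,7)}.

Yes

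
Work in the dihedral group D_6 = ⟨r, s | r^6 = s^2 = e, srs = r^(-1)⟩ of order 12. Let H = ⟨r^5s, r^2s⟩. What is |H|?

|⟨r^5s⟩| = 2 and |⟨r^2s⟩| = 2, so |H| is a multiple of lcm(2, 2) = 2 and divides |G| = 12.
Closing under the operation: H = {e, r^3, r^2s, r^5s}, so |H| = 4.

4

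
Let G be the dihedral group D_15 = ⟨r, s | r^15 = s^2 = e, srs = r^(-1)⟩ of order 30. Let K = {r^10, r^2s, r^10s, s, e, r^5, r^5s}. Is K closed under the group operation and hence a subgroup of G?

No

|K| = 7 does not divide |G| = 30, so by Lagrange K is not a subgroup.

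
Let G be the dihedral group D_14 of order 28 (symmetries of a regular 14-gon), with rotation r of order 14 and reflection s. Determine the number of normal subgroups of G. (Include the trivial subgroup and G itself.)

7

G has 28 subgroups. Checking conjugation-invariance by order — order 1: 1/1 normal; order 2: 1/15 normal; order 4: 0/7 normal; order 7: 1/1 normal; order 14: 3/3 normal; order 28: 1/1 normal.
Total normal subgroups: 7.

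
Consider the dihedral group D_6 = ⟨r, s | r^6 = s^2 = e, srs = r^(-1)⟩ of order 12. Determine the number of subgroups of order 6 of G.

3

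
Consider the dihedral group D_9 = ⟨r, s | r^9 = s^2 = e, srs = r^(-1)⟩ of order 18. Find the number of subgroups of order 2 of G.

9

|G| = 18 and 2 | 18, so subgroups of order 2 are possible by Lagrange.
The subgroups of order 2 are: {e, r^2s}; {e, r^3s}; {e, r^4s}; {e, r^5s}; … (9 in all).
So G has 9 subgroups of order 2.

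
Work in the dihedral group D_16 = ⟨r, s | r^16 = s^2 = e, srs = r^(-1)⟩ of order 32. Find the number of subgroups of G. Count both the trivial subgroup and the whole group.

|G| = 32, so by Lagrange every subgroup order divides 32. Divisors: 1, 2, 4, 8, 16, 32.
Subgroups by order — order 1: 1; order 2: 17; order 4: 9; order 8: 5; order 16: 3; order 32: 1.
Total: 1 + 17 + 9 + 5 + 3 + 1 = 36.

36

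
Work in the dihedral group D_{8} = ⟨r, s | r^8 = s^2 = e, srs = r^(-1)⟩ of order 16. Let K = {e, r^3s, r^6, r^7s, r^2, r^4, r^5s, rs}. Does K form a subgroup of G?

Yes

|K| = 8 divides |G| = 16, consistent with Lagrange.
K contains the identity, every element's inverse is in K, and K is closed under ·: it is a subgroup.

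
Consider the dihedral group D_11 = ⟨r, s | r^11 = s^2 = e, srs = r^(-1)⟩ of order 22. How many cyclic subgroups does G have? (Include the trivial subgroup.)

A cyclic subgroup of order d is generated by each of its φ(d) elements of order d, so the cyclic subgroups of order d number (#elements of order d)/φ(d).
Cyclic subgroups by order — order 1: 1; order 2: 11; order 11: 1.
Total: 13.

13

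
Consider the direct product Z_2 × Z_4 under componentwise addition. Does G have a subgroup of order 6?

No

6 does not divide |G| = 8, so by Lagrange no subgroup of order 6 exists.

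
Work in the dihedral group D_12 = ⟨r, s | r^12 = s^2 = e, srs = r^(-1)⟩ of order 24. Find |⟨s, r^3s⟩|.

|⟨s⟩| = 2 and |⟨r^3s⟩| = 2, so |H| is a multiple of lcm(2, 2) = 2 and divides |G| = 24.
Closing under the operation: H = {e, r^3, r^6, r^9, s, r^3s, r^6s, r^9s}, so |H| = 8.

8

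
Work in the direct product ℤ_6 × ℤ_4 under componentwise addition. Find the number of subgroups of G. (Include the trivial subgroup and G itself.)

16

|G| = 24, so by Lagrange every subgroup order divides 24. Divisors: 1, 2, 3, 4, 6, 8, 12, 24.
Subgroups by order — order 1: 1; order 2: 3; order 3: 1; order 4: 3; order 6: 3; order 8: 1; order 12: 3; order 24: 1.
Total: 1 + 3 + 1 + 3 + 3 + 1 + 3 + 1 = 16.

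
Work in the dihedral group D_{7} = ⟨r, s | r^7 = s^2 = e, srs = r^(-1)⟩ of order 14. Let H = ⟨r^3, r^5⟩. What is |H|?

7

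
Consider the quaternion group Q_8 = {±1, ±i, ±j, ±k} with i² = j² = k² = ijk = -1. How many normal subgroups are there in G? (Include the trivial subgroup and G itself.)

G has 6 subgroups. Checking conjugation-invariance by order — order 1: 1/1 normal; order 2: 1/1 normal; order 4: 3/3 normal; order 8: 1/1 normal.
Total normal subgroups: 6.

6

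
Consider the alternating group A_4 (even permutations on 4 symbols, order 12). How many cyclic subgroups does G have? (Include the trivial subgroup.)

8

A cyclic subgroup of order d is generated by each of its φ(d) elements of order d, so the cyclic subgroups of order d number (#elements of order d)/φ(d).
Cyclic subgroups by order — order 1: 1; order 2: 3; order 3: 4.
Total: 8.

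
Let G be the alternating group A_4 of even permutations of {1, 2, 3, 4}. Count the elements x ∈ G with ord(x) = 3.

8

The elements of order 3 are: (2 3 4), (2 4 3), (1 2 3), (1 2 4), (1 3 2), (1 3 4), (1 4 2), (1 4 3).
That's 8.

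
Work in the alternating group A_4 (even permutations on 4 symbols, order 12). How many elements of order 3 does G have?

8

The elements of order 3 are: (2 3 4), (2 4 3), (1 2 3), (1 2 4), (1 3 2), (1 3 4), (1 4 2), (1 4 3).
That's 8.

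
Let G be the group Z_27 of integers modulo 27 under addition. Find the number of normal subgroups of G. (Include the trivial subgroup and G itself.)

4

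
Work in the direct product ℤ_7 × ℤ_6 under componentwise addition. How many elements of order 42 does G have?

12

An element (a,b) has order lcm(ord(a), ord(b)); count pairs with lcm equal to 42.
Enumerating gives 12 such elements.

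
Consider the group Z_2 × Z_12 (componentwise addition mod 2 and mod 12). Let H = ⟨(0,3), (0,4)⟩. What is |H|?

12

|⟨(0,3)⟩| = 4 and |⟨(0,4)⟩| = 3, so |H| is a multiple of lcm(4, 3) = 12 and divides |G| = 24.
Closing under the operation: H = {(0,0), (0,1), (0,2), (0,3), (0,4), (0,5), (0,6), (0,7), (0,8), (0,9), (0,10), (0,11)}, so |H| = 12.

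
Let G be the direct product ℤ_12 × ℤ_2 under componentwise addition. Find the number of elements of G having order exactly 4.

4

An element (a,b) has order lcm(ord(a), ord(b)); count pairs with lcm equal to 4.
Enumerating gives 4 such elements.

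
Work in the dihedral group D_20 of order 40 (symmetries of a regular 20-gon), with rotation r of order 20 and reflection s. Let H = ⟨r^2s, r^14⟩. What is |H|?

|⟨r^2s⟩| = 2 and |⟨r^14⟩| = 10, so |H| is a multiple of lcm(2, 10) = 10 and divides |G| = 40.
Closing under the operation: H = {e, r^2, r^4, r^6, r^8, r^10, r^12, r^14, r^16, r^18, s, r^2s, r^4s, r^6s, r^8s, r^10s, r^12s, r^14s, r^16s, r^18s}, so |H| = 20.

20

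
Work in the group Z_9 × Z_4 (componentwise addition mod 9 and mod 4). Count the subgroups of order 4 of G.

|G| = 36 and 4 | 36, so subgroups of order 4 are possible by Lagrange.
The subgroups of order 4 are: {(0,0), (0,1), (0,2), (0,3)}.
So G has 1 subgroup of order 4.

1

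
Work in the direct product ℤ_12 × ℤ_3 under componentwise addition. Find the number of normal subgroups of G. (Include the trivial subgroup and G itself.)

G is abelian, so every subgroup is normal.
G has 18 subgroups in total, hence 18 normal subgroups.

18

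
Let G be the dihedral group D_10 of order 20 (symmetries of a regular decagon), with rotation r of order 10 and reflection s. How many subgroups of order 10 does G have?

3

|G| = 20 and 10 | 20, so subgroups of order 10 are possible by Lagrange.
The subgroups of order 10 are: {e, r, r^2, r^3, r^4, r^5, r^6, r^7, r^8, r^9}; {e, r^2, r^4, r^6, r^8, s, r^2s, r^4s, r^6s, r^8s}; {e, r^2, r^4, r^6, r^8, rs, r^3s, r^5s, r^7s, r^9s}.
So G has 3 subgroups of order 10.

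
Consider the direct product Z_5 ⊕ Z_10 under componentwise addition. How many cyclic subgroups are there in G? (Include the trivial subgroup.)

14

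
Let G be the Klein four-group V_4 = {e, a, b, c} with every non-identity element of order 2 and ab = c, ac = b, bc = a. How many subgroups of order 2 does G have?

|G| = 4 and 2 | 4, so subgroups of order 2 are possible by Lagrange.
The subgroups of order 2 are: {e, a}; {e, b}; {e, c}.
So G has 3 subgroups of order 2.

3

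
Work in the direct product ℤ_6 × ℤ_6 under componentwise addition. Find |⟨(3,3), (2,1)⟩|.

12

|⟨(3,3)⟩| = 2 and |⟨(2,1)⟩| = 6, so |H| is a multiple of lcm(2, 6) = 6 and divides |G| = 36.
Closing under the operation: H = {(0,0), (0,3), (1,2), (1,5), (2,1), (2,4), (3,0), (3,3), (4,2), (4,5), (5,1), (5,4)}, so |H| = 12.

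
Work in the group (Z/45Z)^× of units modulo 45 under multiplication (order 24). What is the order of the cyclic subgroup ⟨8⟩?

Compute successive powers of 8 mod 45: 8, 19, 17, 1; 8^4 ≡ 1 (mod 45).
So |⟨8⟩| = 4.

4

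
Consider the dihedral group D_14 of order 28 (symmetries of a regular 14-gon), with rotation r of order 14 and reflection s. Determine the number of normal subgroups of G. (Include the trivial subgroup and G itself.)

7

G has 28 subgroups. Checking conjugation-invariance by order — order 1: 1/1 normal; order 2: 1/15 normal; order 4: 0/7 normal; order 7: 1/1 normal; order 14: 3/3 normal; order 28: 1/1 normal.
Total normal subgroups: 7.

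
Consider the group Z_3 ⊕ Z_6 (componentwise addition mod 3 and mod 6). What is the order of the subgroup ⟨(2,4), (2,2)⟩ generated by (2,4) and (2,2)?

|⟨(2,4)⟩| = 3 and |⟨(2,2)⟩| = 3, so |H| is a multiple of lcm(3, 3) = 3 and divides |G| = 18.
Closing under the operation: H = {(0,0), (0,2), (0,4), (1,0), (1,2), (1,4), (2,0), (2,2), (2,4)}, so |H| = 9.

9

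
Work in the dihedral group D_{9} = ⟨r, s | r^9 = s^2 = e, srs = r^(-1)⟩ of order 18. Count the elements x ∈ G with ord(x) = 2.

9

Enumerating element orders in G gives 9 elements of order 2.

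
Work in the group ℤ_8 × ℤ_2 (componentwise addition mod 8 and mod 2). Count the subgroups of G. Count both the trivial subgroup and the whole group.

|G| = 16, so by Lagrange every subgroup order divides 16. Divisors: 1, 2, 4, 8, 16.
Subgroups by order — order 1: 1; order 2: 3; order 4: 3; order 8: 3; order 16: 1.
Total: 1 + 3 + 3 + 3 + 1 = 11.

11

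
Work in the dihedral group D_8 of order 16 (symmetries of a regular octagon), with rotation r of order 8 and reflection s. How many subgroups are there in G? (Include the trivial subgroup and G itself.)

|G| = 16, so by Lagrange every subgroup order divides 16. Divisors: 1, 2, 4, 8, 16.
Subgroups by order — order 1: 1; order 2: 9; order 4: 5; order 8: 3; order 16: 1.
Total: 1 + 9 + 5 + 3 + 1 = 19.

19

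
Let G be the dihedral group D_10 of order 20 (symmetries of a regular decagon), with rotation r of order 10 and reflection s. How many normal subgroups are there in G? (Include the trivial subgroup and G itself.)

7

G has 22 subgroups. Checking conjugation-invariance by order — order 1: 1/1 normal; order 2: 1/11 normal; order 4: 0/5 normal; order 5: 1/1 normal; order 10: 3/3 normal; order 20: 1/1 normal.
Total normal subgroups: 7.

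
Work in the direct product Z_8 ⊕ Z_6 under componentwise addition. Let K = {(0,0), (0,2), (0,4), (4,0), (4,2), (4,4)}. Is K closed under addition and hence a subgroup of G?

|K| = 6 divides |G| = 48, consistent with Lagrange.
K contains the identity, every element's inverse is in K, and K is closed under +: it is a subgroup.
In fact K = ⟨(4,4)⟩.

Yes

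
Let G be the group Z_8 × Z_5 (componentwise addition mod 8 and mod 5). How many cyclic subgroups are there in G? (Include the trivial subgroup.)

8

Each element a generates a cyclic subgroup ⟨a⟩; distinct elements may generate the same one (a cyclic group of order d has φ(d) generators).
Cyclic subgroups by order — order 1: 1; order 2: 1; order 4: 1; order 5: 1; order 8: 1; order 10: 1; order 20: 1; order 40: 1.
Total: 8.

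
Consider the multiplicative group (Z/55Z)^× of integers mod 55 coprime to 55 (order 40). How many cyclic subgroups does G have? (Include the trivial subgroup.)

12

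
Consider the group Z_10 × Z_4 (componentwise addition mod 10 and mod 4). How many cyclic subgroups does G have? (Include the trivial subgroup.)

12

Each element a generates a cyclic subgroup ⟨a⟩; distinct elements may generate the same one (a cyclic group of order d has φ(d) generators).
Cyclic subgroups by order — order 1: 1; order 2: 3; order 4: 2; order 5: 1; order 10: 3; order 20: 2.
Total: 12.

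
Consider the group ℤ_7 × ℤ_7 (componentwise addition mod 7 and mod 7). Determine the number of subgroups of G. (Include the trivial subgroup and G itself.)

10

|G| = 49, so by Lagrange every subgroup order divides 49. Divisors: 1, 7, 49.
Subgroups by order — order 1: 1; order 7: 8; order 49: 1.
Total: 1 + 8 + 1 = 10.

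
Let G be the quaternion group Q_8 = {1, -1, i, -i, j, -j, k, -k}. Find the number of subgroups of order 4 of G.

3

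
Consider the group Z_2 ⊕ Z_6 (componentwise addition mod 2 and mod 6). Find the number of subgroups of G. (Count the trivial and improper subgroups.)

|G| = 12, so by Lagrange every subgroup order divides 12. Divisors: 1, 2, 3, 4, 6, 12.
Subgroups by order — order 1: 1; order 2: 3; order 3: 1; order 4: 1; order 6: 3; order 12: 1.
Total: 1 + 3 + 1 + 1 + 3 + 1 = 10.

10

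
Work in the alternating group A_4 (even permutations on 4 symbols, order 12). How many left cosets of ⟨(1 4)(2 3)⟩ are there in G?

|⟨(1 4)(2 3)⟩| = 2 and |G| = 12.
By Lagrange, [G : H] = |G|/|H| = 12/2 = 6.

6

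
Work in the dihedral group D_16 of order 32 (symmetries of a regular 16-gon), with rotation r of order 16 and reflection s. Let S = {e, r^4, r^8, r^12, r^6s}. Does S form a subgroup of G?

No

|S| = 5 does not divide |G| = 32, so by Lagrange S is not a subgroup.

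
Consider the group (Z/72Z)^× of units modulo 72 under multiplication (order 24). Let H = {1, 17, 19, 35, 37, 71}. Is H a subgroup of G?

No

Closure fails: 37 · 17 = 53 ∉ H. So H is not a subgroup.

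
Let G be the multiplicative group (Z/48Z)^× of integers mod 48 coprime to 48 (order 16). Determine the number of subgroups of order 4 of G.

|G| = 16 and 4 | 16, so subgroups of order 4 are possible by Lagrange.
The subgroups of order 4 are: {1, 11, 25, 35}; {1, 13, 25, 37}; {1, 7, 17, 23}; {1, 17, 25, 41}; … (11 in all).
So G has 11 subgroups of order 4.

11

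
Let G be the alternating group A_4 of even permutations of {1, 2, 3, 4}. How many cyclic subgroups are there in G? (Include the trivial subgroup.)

Each element a generates a cyclic subgroup ⟨a⟩; distinct elements may generate the same one (a cyclic group of order d has φ(d) generators).
Cyclic subgroups by order — order 1: 1; order 2: 3; order 3: 4.
Total: 8.

8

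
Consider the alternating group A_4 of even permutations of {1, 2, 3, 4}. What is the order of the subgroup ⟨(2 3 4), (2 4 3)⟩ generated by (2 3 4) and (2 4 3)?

3

|⟨(2 3 4)⟩| = 3 and |⟨(2 4 3)⟩| = 3, so |H| is a multiple of lcm(3, 3) = 3 and divides |G| = 12.
Closing under the operation: H = {e, (2 3 4), (2 4 3)}, so |H| = 3.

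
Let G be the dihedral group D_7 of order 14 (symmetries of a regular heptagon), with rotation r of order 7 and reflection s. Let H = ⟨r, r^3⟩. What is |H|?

7

|⟨r⟩| = 7 and |⟨r^3⟩| = 7, so |H| is a multiple of lcm(7, 7) = 7 and divides |G| = 14.
Closing under the operation: H = {e, r, r^2, r^3, r^4, r^5, r^6}, so |H| = 7.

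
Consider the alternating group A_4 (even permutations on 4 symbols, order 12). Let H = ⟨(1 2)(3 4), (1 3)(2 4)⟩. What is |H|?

4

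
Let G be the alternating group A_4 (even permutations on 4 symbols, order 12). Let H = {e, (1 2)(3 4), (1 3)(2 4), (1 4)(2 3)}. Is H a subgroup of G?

Yes

|H| = 4 divides |G| = 12, consistent with Lagrange.
H contains the identity, every element's inverse is in H, and H is closed under ∘: it is a subgroup.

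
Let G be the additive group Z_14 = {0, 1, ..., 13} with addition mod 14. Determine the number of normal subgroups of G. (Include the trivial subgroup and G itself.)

4

G is abelian, so every subgroup is normal.
G has 4 subgroups in total, hence 4 normal subgroups.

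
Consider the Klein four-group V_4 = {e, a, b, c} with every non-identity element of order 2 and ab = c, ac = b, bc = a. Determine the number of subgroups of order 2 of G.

3

|G| = 4 and 2 | 4, so subgroups of order 2 are possible by Lagrange.
The subgroups of order 2 are: {e, a}; {e, b}; {e, c}.
So G has 3 subgroups of order 2.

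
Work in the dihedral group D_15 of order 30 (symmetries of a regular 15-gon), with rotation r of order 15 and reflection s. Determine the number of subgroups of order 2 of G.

15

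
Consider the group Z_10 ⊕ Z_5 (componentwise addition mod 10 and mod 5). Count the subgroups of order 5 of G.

|G| = 50 and 5 | 50, so subgroups of order 5 are possible by Lagrange.
The subgroups of order 5 are: {(0,0), (0,1), (0,2), (0,3), (0,4)}; {(0,0), (2,0), (4,0), (6,0), (8,0)}; {(0,0), (2,1), (4,2), (6,3), (8,4)}; {(0,0), (2,2), (4,4), (6,1), (8,3)}; … (6 in all).
So G has 6 subgroups of order 5.

6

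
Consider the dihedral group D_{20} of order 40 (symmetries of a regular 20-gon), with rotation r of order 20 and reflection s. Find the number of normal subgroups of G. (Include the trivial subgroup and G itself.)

9

G has 48 subgroups. Checking conjugation-invariance by order — order 1: 1/1 normal; order 2: 1/21 normal; order 4: 1/11 normal; order 5: 1/1 normal; order 8: 0/5 normal; order 10: 1/5 normal; order 20: 3/3 normal; order 40: 1/1 normal.
Total normal subgroups: 9.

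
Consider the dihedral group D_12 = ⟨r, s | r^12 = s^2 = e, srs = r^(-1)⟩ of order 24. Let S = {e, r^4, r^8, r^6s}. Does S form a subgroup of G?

Closure fails: r^4 · r^6s = r^10s ∉ S. So S is not a subgroup.

No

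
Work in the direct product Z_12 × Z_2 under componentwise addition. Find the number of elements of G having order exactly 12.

An element (a,b) has order lcm(ord(a), ord(b)); count pairs with lcm equal to 12.
Enumerating gives 8 such elements.

8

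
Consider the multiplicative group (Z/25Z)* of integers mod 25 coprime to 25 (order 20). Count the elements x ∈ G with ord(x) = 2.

1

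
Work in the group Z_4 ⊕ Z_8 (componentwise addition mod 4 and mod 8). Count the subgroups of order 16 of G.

|G| = 32 and 16 | 32, so subgroups of order 16 are possible by Lagrange.
The subgroups of order 16 are: {(0,0), (0,1), (0,2), (0,3), (0,4), (0,5), (0,6), (0,7), (2,0), (2,1), (2,2), (2,3), (2,4), (2,5), (2,6), (2,7)}; {(0,0), (0,2), (0,4), (0,6), (1,0), (1,2), (1,4), (1,6), (2,0), (2,2), (2,4), (2,6), (3,0), (3,2), (3,4), (3,6)}; {(0,0), (0,2), (0,4), (0,6), (1,1), (1,3), (1,5), (1,7), (2,0), (2,2), (2,4), (2,6), (3,1), (3,3), (3,5), (3,7)}.
So G has 3 subgroups of order 16.

3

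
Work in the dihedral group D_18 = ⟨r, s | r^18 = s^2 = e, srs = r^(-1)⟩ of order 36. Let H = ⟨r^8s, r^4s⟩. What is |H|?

|⟨r^8s⟩| = 2 and |⟨r^4s⟩| = 2, so |H| is a multiple of lcm(2, 2) = 2 and divides |G| = 36.
Closing under the operation: H = {e, r^2, r^4, r^6, r^8, r^10, r^12, r^14, r^16, s, r^2s, r^4s, r^6s, r^8s, r^10s, r^12s, r^14s, r^16s}, so |H| = 18.

18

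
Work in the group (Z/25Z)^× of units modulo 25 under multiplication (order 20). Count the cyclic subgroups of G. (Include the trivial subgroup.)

6

A cyclic subgroup of order d is generated by each of its φ(d) elements of order d, so the cyclic subgroups of order d number (#elements of order d)/φ(d).
Cyclic subgroups by order — order 1: 1; order 2: 1; order 4: 1; order 5: 1; order 10: 1; order 20: 1.
Total: 6.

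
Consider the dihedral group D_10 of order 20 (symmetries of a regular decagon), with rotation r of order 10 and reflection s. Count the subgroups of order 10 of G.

|G| = 20 and 10 | 20, so subgroups of order 10 are possible by Lagrange.
The subgroups of order 10 are: {e, r, r^2, r^3, r^4, r^5, r^6, r^7, r^8, r^9}; {e, r^2, r^4, r^6, r^8, s, r^2s, r^4s, r^6s, r^8s}; {e, r^2, r^4, r^6, r^8, rs, r^3s, r^5s, r^7s, r^9s}.
So G has 3 subgroups of order 10.

3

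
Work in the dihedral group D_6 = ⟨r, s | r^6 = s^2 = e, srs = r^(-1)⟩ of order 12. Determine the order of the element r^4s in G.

Computing powers of r^4s: the smallest k with (r^4s)^k = e is k = 2.

2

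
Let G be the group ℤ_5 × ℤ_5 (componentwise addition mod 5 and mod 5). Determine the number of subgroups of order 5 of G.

|G| = 25 and 5 | 25, so subgroups of order 5 are possible by Lagrange.
The subgroups of order 5 are: {(0,0), (0,1), (0,2), (0,3), (0,4)}; {(0,0), (1,0), (2,0), (3,0), (4,0)}; {(0,0), (1,1), (2,2), (3,3), (4,4)}; {(0,0), (1,2), (2,4), (3,1), (4,3)}; … (6 in all).
So G has 6 subgroups of order 5.

6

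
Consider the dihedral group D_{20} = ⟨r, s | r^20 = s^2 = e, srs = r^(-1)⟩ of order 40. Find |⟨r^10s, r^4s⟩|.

20

|⟨r^10s⟩| = 2 and |⟨r^4s⟩| = 2, so |H| is a multiple of lcm(2, 2) = 2 and divides |G| = 40.
Closing under the operation: H = {e, r^2, r^4, r^6, r^8, r^10, r^12, r^14, r^16, r^18, s, r^2s, r^4s, r^6s, r^8s, r^10s, r^12s, r^14s, r^16s, r^18s}, so |H| = 20.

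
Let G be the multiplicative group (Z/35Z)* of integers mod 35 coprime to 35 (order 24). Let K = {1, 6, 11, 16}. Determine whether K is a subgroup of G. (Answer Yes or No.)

Closure fails: 16 · 6 = 26 ∉ K. So K is not a subgroup.

No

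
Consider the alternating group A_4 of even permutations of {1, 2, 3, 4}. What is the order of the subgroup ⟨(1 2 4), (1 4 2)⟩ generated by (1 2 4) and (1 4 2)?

|⟨(1 2 4)⟩| = 3 and |⟨(1 4 2)⟩| = 3, so |H| is a multiple of lcm(3, 3) = 3 and divides |G| = 12.
Closing under the operation: H = {e, (1 2 4), (1 4 2)}, so |H| = 3.

3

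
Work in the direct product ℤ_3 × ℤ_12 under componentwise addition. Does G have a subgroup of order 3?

Yes

3 | 36. A subgroup of order 3 is {(0,0), (0,4), (0,8)}.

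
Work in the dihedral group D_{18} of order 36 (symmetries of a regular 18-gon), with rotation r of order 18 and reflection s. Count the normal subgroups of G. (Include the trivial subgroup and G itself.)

9

G has 45 subgroups. Checking conjugation-invariance by order — order 1: 1/1 normal; order 2: 1/19 normal; order 3: 1/1 normal; order 4: 0/9 normal; order 6: 1/7 normal; order 9: 1/1 normal; order 12: 0/3 normal; order 18: 3/3 normal; order 36: 1/1 normal.
Total normal subgroups: 9.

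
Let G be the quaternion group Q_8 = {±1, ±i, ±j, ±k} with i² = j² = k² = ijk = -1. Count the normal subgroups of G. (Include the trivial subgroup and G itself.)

G has 6 subgroups. Checking conjugation-invariance by order — order 1: 1/1 normal; order 2: 1/1 normal; order 4: 3/3 normal; order 8: 1/1 normal.
Total normal subgroups: 6.

6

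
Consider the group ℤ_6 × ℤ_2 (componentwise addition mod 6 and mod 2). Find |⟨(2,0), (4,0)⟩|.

|⟨(2,0)⟩| = 3 and |⟨(4,0)⟩| = 3, so |H| is a multiple of lcm(3, 3) = 3 and divides |G| = 12.
Closing under the operation: H = {(0,0), (2,0), (4,0)}, so |H| = 3.

3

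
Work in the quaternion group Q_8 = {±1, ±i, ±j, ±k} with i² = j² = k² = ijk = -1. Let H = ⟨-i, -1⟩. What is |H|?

4

|⟨-i⟩| = 4 and |⟨-1⟩| = 2, so |H| is a multiple of lcm(4, 2) = 4 and divides |G| = 8.
Closing under the operation: H = {1, -1, i, -i}, so |H| = 4.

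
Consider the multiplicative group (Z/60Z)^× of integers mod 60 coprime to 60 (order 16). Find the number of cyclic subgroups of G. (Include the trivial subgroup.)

Group the elements of G by the cyclic subgroup they generate; each cyclic subgroup of order d accounts for φ(d) elements.
Cyclic subgroups by order — order 1: 1; order 2: 7; order 4: 4.
Total: 12.

12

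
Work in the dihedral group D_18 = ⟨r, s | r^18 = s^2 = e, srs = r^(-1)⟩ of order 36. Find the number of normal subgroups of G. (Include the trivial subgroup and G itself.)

9

G has 45 subgroups. Checking conjugation-invariance by order — order 1: 1/1 normal; order 2: 1/19 normal; order 3: 1/1 normal; order 4: 0/9 normal; order 6: 1/7 normal; order 9: 1/1 normal; order 12: 0/3 normal; order 18: 3/3 normal; order 36: 1/1 normal.
Total normal subgroups: 9.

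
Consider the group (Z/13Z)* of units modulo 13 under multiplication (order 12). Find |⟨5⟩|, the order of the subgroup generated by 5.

4

Compute successive powers of 5 mod 13: 5, 12, 8, 1; 5^4 ≡ 1 (mod 13).
So |⟨5⟩| = 4.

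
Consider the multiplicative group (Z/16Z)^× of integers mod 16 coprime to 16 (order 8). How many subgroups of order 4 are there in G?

|G| = 8 and 4 | 8, so subgroups of order 4 are possible by Lagrange.
The subgroups of order 4 are: {1, 3, 9, 11}; {1, 5, 9, 13}; {1, 7, 9, 15}.
So G has 3 subgroups of order 4.

3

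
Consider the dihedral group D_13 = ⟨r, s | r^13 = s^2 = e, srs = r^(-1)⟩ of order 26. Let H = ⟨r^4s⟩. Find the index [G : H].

13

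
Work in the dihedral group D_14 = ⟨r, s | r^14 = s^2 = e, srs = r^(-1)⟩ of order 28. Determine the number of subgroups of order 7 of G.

|G| = 28 and 7 | 28, so subgroups of order 7 are possible by Lagrange.
The subgroups of order 7 are: {e, r^2, r^4, r^6, r^8, r^10, r^12}.
So G has 1 subgroup of order 7.

1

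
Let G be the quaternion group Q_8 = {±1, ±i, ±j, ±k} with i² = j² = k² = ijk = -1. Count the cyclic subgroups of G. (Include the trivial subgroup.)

A cyclic subgroup of order d is generated by each of its φ(d) elements of order d, so the cyclic subgroups of order d number (#elements of order d)/φ(d).
Cyclic subgroups by order — order 1: 1; order 2: 1; order 4: 3.
Total: 5.

5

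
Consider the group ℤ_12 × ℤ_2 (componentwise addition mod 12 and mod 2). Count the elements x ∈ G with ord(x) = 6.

An element (a,b) has order lcm(ord(a), ord(b)); count pairs with lcm equal to 6.
Enumerating gives 6 such elements.

6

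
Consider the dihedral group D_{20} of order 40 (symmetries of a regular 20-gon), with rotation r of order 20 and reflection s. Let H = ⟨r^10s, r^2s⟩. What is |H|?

|⟨r^10s⟩| = 2 and |⟨r^2s⟩| = 2, so |H| is a multiple of lcm(2, 2) = 2 and divides |G| = 40.
Closing under the operation: H = {e, r^4, r^8, r^12, r^16, r^2s, r^6s, r^10s, r^14s, r^18s}, so |H| = 10.

10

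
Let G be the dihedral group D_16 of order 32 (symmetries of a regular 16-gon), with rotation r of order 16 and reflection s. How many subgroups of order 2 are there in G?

|G| = 32 and 2 | 32, so subgroups of order 2 are possible by Lagrange.
The subgroups of order 2 are: {e, r^10s}; {e, r^11s}; {e, r^12s}; {e, r^13s}; … (17 in all).
So G has 17 subgroups of order 2.

17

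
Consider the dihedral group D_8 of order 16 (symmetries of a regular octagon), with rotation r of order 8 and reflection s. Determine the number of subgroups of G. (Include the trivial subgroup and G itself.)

19

|G| = 16, so by Lagrange every subgroup order divides 16. Divisors: 1, 2, 4, 8, 16.
Subgroups by order — order 1: 1; order 2: 9; order 4: 5; order 8: 3; order 16: 1.
Total: 1 + 9 + 5 + 3 + 1 = 19.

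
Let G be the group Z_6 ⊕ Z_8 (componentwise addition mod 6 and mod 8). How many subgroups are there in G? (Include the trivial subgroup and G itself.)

22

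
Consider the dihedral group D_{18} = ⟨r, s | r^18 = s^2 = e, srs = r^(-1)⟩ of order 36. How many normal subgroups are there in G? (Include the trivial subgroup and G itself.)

G has 45 subgroups. Checking conjugation-invariance by order — order 1: 1/1 normal; order 2: 1/19 normal; order 3: 1/1 normal; order 4: 0/9 normal; order 6: 1/7 normal; order 9: 1/1 normal; order 12: 0/3 normal; order 18: 3/3 normal; order 36: 1/1 normal.
Total normal subgroups: 9.

9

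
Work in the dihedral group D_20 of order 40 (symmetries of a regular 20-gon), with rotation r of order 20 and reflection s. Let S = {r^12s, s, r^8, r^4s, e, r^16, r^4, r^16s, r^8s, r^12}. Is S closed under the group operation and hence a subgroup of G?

Yes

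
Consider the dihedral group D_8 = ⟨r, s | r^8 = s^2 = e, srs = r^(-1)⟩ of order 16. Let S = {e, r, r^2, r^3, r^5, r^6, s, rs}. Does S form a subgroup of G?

No

r ∈ S but its inverse r^7 ∉ S, so S is not a subgroup.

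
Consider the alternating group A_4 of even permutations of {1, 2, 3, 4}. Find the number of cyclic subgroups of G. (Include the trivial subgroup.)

Group the elements of G by the cyclic subgroup they generate; each cyclic subgroup of order d accounts for φ(d) elements.
Cyclic subgroups by order — order 1: 1; order 2: 3; order 3: 4.
Total: 8.

8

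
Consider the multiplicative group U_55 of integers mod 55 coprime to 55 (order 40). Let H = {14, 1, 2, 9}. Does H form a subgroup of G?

9 ∈ H but its inverse 49 ∉ H, so H is not a subgroup.

No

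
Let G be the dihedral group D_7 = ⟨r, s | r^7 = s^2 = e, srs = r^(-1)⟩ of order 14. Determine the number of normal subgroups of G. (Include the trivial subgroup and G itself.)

3

G has 10 subgroups. Checking conjugation-invariance by order — order 1: 1/1 normal; order 2: 0/7 normal; order 7: 1/1 normal; order 14: 1/1 normal.
Total normal subgroups: 3.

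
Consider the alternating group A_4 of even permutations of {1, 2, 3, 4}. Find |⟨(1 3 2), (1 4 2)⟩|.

12

|⟨(1 3 2)⟩| = 3 and |⟨(1 4 2)⟩| = 3, so |H| is a multiple of lcm(3, 3) = 3 and divides |G| = 12.
Closing {(1 3 2), (1 4 2)} under the group operation gives all of G, so |H| = 12.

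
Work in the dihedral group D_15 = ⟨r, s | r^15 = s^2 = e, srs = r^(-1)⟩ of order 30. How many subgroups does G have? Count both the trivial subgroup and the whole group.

28

|G| = 30, so by Lagrange every subgroup order divides 30. Divisors: 1, 2, 3, 5, 6, 10, 15, 30.
Subgroups by order — order 1: 1; order 2: 15; order 3: 1; order 5: 1; order 6: 5; order 10: 3; order 15: 1; order 30: 1.
Total: 1 + 15 + 1 + 1 + 5 + 3 + 1 + 1 = 28.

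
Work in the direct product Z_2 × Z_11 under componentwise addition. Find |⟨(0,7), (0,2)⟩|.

11

|⟨(0,7)⟩| = 11 and |⟨(0,2)⟩| = 11, so |H| is a multiple of lcm(11, 11) = 11 and divides |G| = 22.
Closing under the operation: H = {(0,0), (0,1), (0,2), (0,3), (0,4), (0,5), (0,6), (0,7), (0,8), (0,9), (0,10)}, so |H| = 11.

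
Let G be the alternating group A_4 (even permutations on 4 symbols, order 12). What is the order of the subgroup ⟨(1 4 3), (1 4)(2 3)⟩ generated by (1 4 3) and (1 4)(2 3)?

|⟨(1 4 3)⟩| = 3 and |⟨(1 4)(2 3)⟩| = 2, so |H| is a multiple of lcm(3, 2) = 6 and divides |G| = 12.
Closing {(1 4 3), (1 4)(2 3)} under the group operation gives all of G, so |H| = 12.

12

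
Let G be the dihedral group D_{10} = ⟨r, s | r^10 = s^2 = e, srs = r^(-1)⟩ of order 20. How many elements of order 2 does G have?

Enumerating element orders in G gives 11 elements of order 2.

11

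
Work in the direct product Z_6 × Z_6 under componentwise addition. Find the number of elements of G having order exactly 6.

An element (a,b) has order lcm(ord(a), ord(b)); count pairs with lcm equal to 6.
Enumerating gives 24 such elements.

24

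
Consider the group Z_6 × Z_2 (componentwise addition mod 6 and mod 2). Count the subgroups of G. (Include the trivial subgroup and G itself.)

10

|G| = 12, so by Lagrange every subgroup order divides 12. Divisors: 1, 2, 3, 4, 6, 12.
Subgroups by order — order 1: 1; order 2: 3; order 3: 1; order 4: 1; order 6: 3; order 12: 1.
Total: 1 + 3 + 1 + 1 + 3 + 1 = 10.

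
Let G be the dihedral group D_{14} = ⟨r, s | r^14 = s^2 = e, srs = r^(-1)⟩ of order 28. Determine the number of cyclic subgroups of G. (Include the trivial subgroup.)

18

Group the elements of G by the cyclic subgroup they generate; each cyclic subgroup of order d accounts for φ(d) elements.
Cyclic subgroups by order — order 1: 1; order 2: 15; order 7: 1; order 14: 1.
Total: 18.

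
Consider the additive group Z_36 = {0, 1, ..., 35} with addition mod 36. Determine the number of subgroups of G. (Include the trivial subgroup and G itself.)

9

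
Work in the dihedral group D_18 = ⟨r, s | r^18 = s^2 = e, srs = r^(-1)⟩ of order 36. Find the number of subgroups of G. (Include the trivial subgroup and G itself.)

|G| = 36, so by Lagrange every subgroup order divides 36. Divisors: 1, 2, 3, 4, 6, 9, 12, 18, 36.
Subgroups by order — order 1: 1; order 2: 19; order 3: 1; order 4: 9; order 6: 7; order 9: 1; order 12: 3; order 18: 3; order 36: 1.
Total: 1 + 19 + 1 + 9 + 7 + 1 + 3 + 3 + 1 = 45.

45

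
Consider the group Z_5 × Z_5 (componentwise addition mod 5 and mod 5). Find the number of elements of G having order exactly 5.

24

An element (a,b) has order lcm(ord(a), ord(b)); count pairs with lcm equal to 5.
Enumerating gives 24 such elements.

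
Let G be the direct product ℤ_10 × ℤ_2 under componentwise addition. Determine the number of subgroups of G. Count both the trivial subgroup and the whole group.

10

|G| = 20, so by Lagrange every subgroup order divides 20. Divisors: 1, 2, 4, 5, 10, 20.
Subgroups by order — order 1: 1; order 2: 3; order 4: 1; order 5: 1; order 10: 3; order 20: 1.
Total: 1 + 3 + 1 + 1 + 3 + 1 = 10.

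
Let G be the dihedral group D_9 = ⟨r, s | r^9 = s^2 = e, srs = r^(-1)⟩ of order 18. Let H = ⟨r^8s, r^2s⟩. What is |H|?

|⟨r^8s⟩| = 2 and |⟨r^2s⟩| = 2, so |H| is a multiple of lcm(2, 2) = 2 and divides |G| = 18.
Closing under the operation: H = {e, r^3, r^6, r^2s, r^5s, r^8s}, so |H| = 6.

6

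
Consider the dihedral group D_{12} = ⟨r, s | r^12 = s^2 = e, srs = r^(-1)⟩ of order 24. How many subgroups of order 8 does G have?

3

|G| = 24 and 8 | 24, so subgroups of order 8 are possible by Lagrange.
The subgroups of order 8 are: {e, r^3, r^6, r^9, rs, r^4s, r^7s, r^10s}; {e, r^3, r^6, r^9, r^2s, r^5s, r^8s, r^11s}; {e, r^3, r^6, r^9, s, r^3s, r^6s, r^9s}.
So G has 3 subgroups of order 8.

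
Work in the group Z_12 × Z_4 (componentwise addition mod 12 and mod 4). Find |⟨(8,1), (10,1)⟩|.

24

|⟨(8,1)⟩| = 12 and |⟨(10,1)⟩| = 12, so |H| is a multiple of lcm(12, 12) = 12 and divides |G| = 48.
Closing under the operation: H = {(0,0), (0,1), (0,2), (0,3), (2,0), (2,1), (2,2), (2,3), (4,0), (4,1), (4,2), (4,3), (6,0), (6,1), (6,2), (6,3), (8,0), (8,1), (8,2), (8,3), (10,0), (10,1), (10,2), (10,3)}, so |H| = 24.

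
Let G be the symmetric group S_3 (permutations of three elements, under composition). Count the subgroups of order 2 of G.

3

|G| = 6 and 2 | 6, so subgroups of order 2 are possible by Lagrange.
The subgroups of order 2 are: {e, (1 2)}; {e, (1 3)}; {e, (2 3)}.
So G has 3 subgroups of order 2.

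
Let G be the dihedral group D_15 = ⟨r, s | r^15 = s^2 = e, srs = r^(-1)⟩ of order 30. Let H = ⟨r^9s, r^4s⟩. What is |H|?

|⟨r^9s⟩| = 2 and |⟨r^4s⟩| = 2, so |H| is a multiple of lcm(2, 2) = 2 and divides |G| = 30.
Closing under the operation: H = {e, r^5, r^10, r^4s, r^9s, r^14s}, so |H| = 6.

6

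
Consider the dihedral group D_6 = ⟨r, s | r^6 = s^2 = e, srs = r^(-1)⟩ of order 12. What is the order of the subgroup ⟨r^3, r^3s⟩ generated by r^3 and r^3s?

4

|⟨r^3⟩| = 2 and |⟨r^3s⟩| = 2, so |H| is a multiple of lcm(2, 2) = 2 and divides |G| = 12.
Closing under the operation: H = {e, r^3, s, r^3s}, so |H| = 4.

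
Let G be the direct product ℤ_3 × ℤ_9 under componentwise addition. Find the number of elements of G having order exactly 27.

An element (a,b) has order lcm(ord(a), ord(b)); count pairs with lcm equal to 27.
Enumerating gives 0 such elements.

0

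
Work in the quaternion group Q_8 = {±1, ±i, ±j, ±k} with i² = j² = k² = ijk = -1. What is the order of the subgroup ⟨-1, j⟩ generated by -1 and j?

4

|⟨-1⟩| = 2 and |⟨j⟩| = 4, so |H| is a multiple of lcm(2, 4) = 4 and divides |G| = 8.
Closing under the operation: H = {1, -1, j, -j}, so |H| = 4.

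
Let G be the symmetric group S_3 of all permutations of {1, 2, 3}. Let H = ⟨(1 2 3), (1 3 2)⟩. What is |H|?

|⟨(1 2 3)⟩| = 3 and |⟨(1 3 2)⟩| = 3, so |H| is a multiple of lcm(3, 3) = 3 and divides |G| = 6.
Closing under the operation: H = {e, (1 2 3), (1 3 2)}, so |H| = 3.

3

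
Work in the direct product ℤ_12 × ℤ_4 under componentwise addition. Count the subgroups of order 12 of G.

7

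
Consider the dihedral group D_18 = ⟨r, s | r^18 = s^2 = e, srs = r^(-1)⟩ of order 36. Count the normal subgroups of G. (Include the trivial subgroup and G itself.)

9

G has 45 subgroups. Checking conjugation-invariance by order — order 1: 1/1 normal; order 2: 1/19 normal; order 3: 1/1 normal; order 4: 0/9 normal; order 6: 1/7 normal; order 9: 1/1 normal; order 12: 0/3 normal; order 18: 3/3 normal; order 36: 1/1 normal.
Total normal subgroups: 9.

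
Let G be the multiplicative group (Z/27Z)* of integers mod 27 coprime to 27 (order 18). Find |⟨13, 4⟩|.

9

|⟨13⟩| = 9 and |⟨4⟩| = 9, so |H| is a multiple of lcm(9, 9) = 9 and divides |G| = 18.
Closing under the operation: H = {1, 4, 7, 10, 13, 16, 19, 22, 25}, so |H| = 9.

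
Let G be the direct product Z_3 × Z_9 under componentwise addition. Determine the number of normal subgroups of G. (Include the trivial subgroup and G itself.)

10

G is abelian, so every subgroup is normal.
G has 10 subgroups in total, hence 10 normal subgroups.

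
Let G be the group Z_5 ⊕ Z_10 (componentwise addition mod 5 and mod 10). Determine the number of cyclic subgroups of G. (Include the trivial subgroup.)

Group the elements of G by the cyclic subgroup they generate; each cyclic subgroup of order d accounts for φ(d) elements.
Cyclic subgroups by order — order 1: 1; order 2: 1; order 5: 6; order 10: 6.
Total: 14.

14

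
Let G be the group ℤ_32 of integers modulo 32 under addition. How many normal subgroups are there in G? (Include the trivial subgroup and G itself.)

G is abelian, so every subgroup is normal.
G has 6 subgroups in total, hence 6 normal subgroups.

6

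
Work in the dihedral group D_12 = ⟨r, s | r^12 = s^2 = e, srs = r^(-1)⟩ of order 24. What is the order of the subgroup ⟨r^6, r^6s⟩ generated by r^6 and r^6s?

4

|⟨r^6⟩| = 2 and |⟨r^6s⟩| = 2, so |H| is a multiple of lcm(2, 2) = 2 and divides |G| = 24.
Closing under the operation: H = {e, r^6, s, r^6s}, so |H| = 4.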